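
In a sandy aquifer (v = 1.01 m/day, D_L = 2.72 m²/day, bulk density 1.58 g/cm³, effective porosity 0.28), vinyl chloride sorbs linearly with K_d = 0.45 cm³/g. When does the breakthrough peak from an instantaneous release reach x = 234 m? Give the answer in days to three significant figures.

Retardation factor R = 1 + ρ_b·K_d/n = 1 + 1.58 × 0.45/0.28 = 3.539.
Sorption retards both mechanisms: v_R = v/R = 0.2854 m/day, D_R = D/R = 0.7686 m²/day.
Peak time from v_R²t² + 2D_R t − x² = 0: t = (√(D_R² + v_R²x²) − D_R)/v_R².
√(D_R² + v_R²x²) = √(0.7686² + 0.2854² × 234²) = 66.79; v_R² = 0.08145.
t = (66.79 − 0.7686)/0.08145 = 811 days.

811 days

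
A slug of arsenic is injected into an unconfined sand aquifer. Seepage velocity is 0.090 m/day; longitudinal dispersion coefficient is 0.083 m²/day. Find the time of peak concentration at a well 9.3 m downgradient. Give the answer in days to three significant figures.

For the 1D instantaneous-source solution, setting ∂C/∂t = 0 at fixed x gives v²t² + 2Dt − x² = 0, so t = (√(D² + v²x²) − D)/v².
√(D² + v²x²) = √(0.083² + 0.090² × 9.3²) = 0.8411; v² = 0.0081.
t = (0.8411 − 0.083)/0.0081 = 93.6 days (vs. the pure-advection estimate x/v = 103 d).

93.6 days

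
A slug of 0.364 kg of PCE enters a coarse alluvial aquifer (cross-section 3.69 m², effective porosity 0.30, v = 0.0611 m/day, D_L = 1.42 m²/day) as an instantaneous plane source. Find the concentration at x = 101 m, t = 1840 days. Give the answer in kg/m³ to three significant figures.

For an instantaneous plane source, C(x,t) = M/(n_e·A·√(4πDt)) · exp(−(x−vt)²/(4Dt)), with n_e·A the pore (flow) area.
Plume center vt = 0.0611 × 1840 = 112.424 m, so the well at 101 m is 11.424 m upgradient of the peak.
√(4πDt) = 181.2 m, giving peak height M/(n_e·A·√(4πDt)) = 0.364/(0.30 × 3.69 × 181.2) = 0.001815 kg/m³.
(x−vt)²/(4Dt) = (-11.424)²/(4 × 1.42 × 1840) = 0.01249; exp(−0.01249) = 0.9876.
C = 0.001815 × 0.9876 = 0.00179 kg/m³.

0.00179 kg/m³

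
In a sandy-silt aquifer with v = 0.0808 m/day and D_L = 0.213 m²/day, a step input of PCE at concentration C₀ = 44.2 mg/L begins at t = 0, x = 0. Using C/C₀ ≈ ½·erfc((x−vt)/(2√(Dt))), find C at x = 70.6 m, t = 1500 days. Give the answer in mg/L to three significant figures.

43.2 mg/L

For a continuous step input, C/C₀ ≈ ½·erfc((x−vt)/(2√(Dt))).
vt = 0.0808 × 1500 = 121.2 m and 2√(Dt) = 2√(0.213 × 1500) = 35.75 m.
Argument (x−vt)/(2√(Dt)) = (70.6 − 121.2)/35.75 = -1.415; ½·erfc(-1.415) = 0.9773.
C = 44.2 × 0.9773 = 43.2 mg/L.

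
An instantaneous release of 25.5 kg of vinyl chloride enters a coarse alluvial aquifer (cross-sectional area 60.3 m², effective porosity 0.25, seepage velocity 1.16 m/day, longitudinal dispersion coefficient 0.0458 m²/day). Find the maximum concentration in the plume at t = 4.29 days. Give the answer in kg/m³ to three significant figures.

The peak of an instantaneous 1D plume sits at x = vt; there the Gaussian factor is 1 and C_max = M/(n_e·A·√(4πDt)), where n_e·A is the pore area the mass is dissolved in.
√(4πDt) = √(4π × 0.0458 × 4.29) = 1.571 m, so C_max = 25.5/(0.25 × 60.3 × 1.571) = 1.08 kg/m³.

1.08 kg/m³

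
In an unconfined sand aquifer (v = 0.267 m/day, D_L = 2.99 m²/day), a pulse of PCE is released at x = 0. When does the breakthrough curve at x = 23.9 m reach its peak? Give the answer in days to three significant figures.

For the 1D instantaneous-source solution, setting ∂C/∂t = 0 at fixed x gives v²t² + 2Dt − x² = 0, so t = (√(D² + v²x²) − D)/v².
√(D² + v²x²) = √(2.99² + 0.267² × 23.9²) = 7.047; v² = 0.071289.
t = (7.047 − 2.99)/0.071289 = 56.9 days (vs. the pure-advection estimate x/v = 89.5 d).

56.9 days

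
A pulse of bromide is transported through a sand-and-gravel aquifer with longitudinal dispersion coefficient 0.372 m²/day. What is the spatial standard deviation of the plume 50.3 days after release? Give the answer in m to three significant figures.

6.12 m

Dispersive spreading gives a Gaussian with σ² = 2Dt; advection only shifts the center.
σ = √(2 × 0.372 × 50.3) = 6.12 m.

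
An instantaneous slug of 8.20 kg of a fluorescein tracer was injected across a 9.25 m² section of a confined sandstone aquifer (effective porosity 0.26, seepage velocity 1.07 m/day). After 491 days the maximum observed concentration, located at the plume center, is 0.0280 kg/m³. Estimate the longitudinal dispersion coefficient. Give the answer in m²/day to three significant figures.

At the plume center C_max = M/(n_e·A·√(4πDt)), so D = M²/(4πt·(n_e·A·C_max)²).
n_e·A·C_max = 0.26 × 9.25 × 0.0280 = 0.06734 kg/m.
D = 8.20²/(4π × 491 × 0.06734²) = 2.40 m²/day.

2.40 m²/day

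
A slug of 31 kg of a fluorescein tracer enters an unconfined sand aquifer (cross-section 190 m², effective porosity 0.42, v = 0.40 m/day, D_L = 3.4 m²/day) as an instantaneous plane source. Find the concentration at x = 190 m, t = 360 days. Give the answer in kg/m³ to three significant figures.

For an instantaneous plane source, C(x,t) = M/(n_e·A·√(4πDt)) · exp(−(x−vt)²/(4Dt)), with n_e·A the pore (flow) area.
Plume center vt = 0.40 × 360 = 144 m, so the well at 190 m is 46 m downgradient of the peak.
√(4πDt) = 124.0 m, giving peak height M/(n_e·A·√(4πDt)) = 31/(0.42 × 190 × 124.0) = 0.003133 kg/m³.
(x−vt)²/(4Dt) = (46)²/(4 × 3.4 × 360) = 0.4322; exp(−0.4322) = 0.6491.
C = 0.003133 × 0.6491 = 0.00203 kg/m³.

0.00203 kg/m³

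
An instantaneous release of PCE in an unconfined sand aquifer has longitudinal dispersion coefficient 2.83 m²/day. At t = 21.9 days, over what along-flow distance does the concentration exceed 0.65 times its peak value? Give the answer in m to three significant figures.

20.7 m

The plume is Gaussian with σ = √(2Dt) = √(2 × 2.83 × 21.9) = 11.13 m.
C/C_peak = exp(−Δx²/(2σ²)) = 0.65 ⇒ Δx = σ·√(−2 ln 0.65) = 11.13 × 0.9282 = 10.33 m.
Width = 2Δx = 20.7 m.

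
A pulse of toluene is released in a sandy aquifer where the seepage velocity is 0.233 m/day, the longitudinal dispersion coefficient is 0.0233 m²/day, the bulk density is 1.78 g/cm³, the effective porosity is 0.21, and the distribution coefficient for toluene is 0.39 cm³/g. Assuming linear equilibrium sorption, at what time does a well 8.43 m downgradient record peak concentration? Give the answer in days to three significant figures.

Retardation factor R = 1 + ρ_b·K_d/n = 1 + 1.78 × 0.39/0.21 = 4.306.
Sorption retards both mechanisms: v_R = v/R = 0.05411 m/day, D_R = D/R = 0.005411 m²/day.
Peak time from v_R²t² + 2D_R t − x² = 0: t = (√(D_R² + v_R²x²) − D_R)/v_R².
√(D_R² + v_R²x²) = √(0.005411² + 0.05411² × 8.43²) = 0.4562; v_R² = 0.002928.
t = (0.4562 − 0.005411)/0.002928 = 154 days.

154 days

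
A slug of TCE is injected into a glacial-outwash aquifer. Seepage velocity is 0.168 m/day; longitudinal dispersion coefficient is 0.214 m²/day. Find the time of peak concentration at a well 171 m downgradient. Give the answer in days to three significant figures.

For the 1D instantaneous-source solution, setting ∂C/∂t = 0 at fixed x gives v²t² + 2Dt − x² = 0, so t = (√(D² + v²x²) − D)/v².
√(D² + v²x²) = √(0.214² + 0.168² × 171²) = 28.73; v² = 0.028224.
t = (28.73 − 0.214)/0.028224 = 1010 days (vs. the pure-advection estimate x/v = 1020 d).

1010 days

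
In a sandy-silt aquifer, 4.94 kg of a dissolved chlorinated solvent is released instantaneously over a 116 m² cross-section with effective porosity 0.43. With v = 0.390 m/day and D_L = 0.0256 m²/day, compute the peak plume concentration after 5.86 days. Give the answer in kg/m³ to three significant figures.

0.0721 kg/m³

The peak of an instantaneous 1D plume sits at x = vt; there the Gaussian factor is 1 and C_max = M/(n_e·A·√(4πDt)), where n_e·A is the pore area the mass is dissolved in.
√(4πDt) = √(4π × 0.0256 × 5.86) = 1.373 m, so C_max = 4.94/(0.43 × 116 × 1.373) = 0.0721 kg/m³.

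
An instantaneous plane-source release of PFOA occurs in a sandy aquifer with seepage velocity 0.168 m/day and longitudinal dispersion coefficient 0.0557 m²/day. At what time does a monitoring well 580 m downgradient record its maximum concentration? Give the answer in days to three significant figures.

3450 days

For the 1D instantaneous-source solution, setting ∂C/∂t = 0 at fixed x gives v²t² + 2Dt − x² = 0, so t = (√(D² + v²x²) − D)/v².
√(D² + v²x²) = √(0.0557² + 0.168² × 580²) = 97.44; v² = 0.028224.
t = (97.44 − 0.0557)/0.028224 = 3450 days (vs. the pure-advection estimate x/v = 3450 d).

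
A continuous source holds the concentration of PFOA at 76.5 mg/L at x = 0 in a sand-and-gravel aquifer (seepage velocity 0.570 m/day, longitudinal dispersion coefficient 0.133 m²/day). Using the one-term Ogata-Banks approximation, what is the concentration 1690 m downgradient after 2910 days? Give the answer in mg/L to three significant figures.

For a continuous step input, C/C₀ ≈ ½·erfc((x−vt)/(2√(Dt))).
vt = 0.570 × 2910 = 1658.7 m and 2√(Dt) = 2√(0.133 × 2910) = 39.35 m.
Argument (x−vt)/(2√(Dt)) = (1690 − 1658.7)/39.35 = 0.7954; ½·erfc(0.7954) = 0.1303.
C = 76.5 × 0.1303 = 9.97 mg/L.

9.97 mg/L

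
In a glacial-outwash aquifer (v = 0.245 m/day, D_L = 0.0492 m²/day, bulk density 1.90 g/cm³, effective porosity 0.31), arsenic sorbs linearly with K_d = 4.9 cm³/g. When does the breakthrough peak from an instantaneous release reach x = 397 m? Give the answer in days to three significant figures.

Retardation factor R = 1 + ρ_b·K_d/n = 1 + 1.90 × 4.9/0.31 = 31.03.
Sorption retards both mechanisms: v_R = v/R = 0.007896 m/day, D_R = D/R = 0.001586 m²/day.
Peak time from v_R²t² + 2D_R t − x² = 0: t = (√(D_R² + v_R²x²) − D_R)/v_R².
√(D_R² + v_R²x²) = √(0.001586² + 0.007896² × 397²) = 3.135; v_R² = 6.235e-05.
t = (3.135 − 0.001586)/6.235e-05 = 50300 days.

50300 days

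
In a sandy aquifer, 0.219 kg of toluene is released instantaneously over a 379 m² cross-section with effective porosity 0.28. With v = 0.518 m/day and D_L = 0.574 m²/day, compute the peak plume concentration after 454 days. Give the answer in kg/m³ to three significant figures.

3.61e-05 kg/m³

The peak of an instantaneous 1D plume sits at x = vt; there the Gaussian factor is 1 and C_max = M/(n_e·A·√(4πDt)), where n_e·A is the pore area the mass is dissolved in.
√(4πDt) = √(4π × 0.574 × 454) = 57.23 m, so C_max = 0.219/(0.28 × 379 × 57.23) = 3.61e-05 kg/m³.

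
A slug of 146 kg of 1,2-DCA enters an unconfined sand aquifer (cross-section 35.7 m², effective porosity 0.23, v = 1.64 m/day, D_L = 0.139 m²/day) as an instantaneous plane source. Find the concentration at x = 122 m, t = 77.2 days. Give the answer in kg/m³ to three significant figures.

For an instantaneous plane source, C(x,t) = M/(n_e·A·√(4πDt)) · exp(−(x−vt)²/(4Dt)), with n_e·A the pore (flow) area.
Plume center vt = 1.64 × 77.2 = 126.608 m, so the well at 122 m is 4.608 m upgradient of the peak.
√(4πDt) = 11.61 m, giving peak height M/(n_e·A·√(4πDt)) = 146/(0.23 × 35.7 × 11.61) = 1.532 kg/m³.
(x−vt)²/(4Dt) = (-4.608)²/(4 × 0.139 × 77.2) = 0.4947; exp(−0.4947) = 0.6098.
C = 1.532 × 0.6098 = 0.934 kg/m³.

0.934 kg/m³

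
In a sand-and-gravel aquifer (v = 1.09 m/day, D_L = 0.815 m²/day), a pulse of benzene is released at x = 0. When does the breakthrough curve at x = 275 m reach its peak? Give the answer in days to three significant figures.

For the 1D instantaneous-source solution, setting ∂C/∂t = 0 at fixed x gives v²t² + 2Dt − x² = 0, so t = (√(D² + v²x²) − D)/v².
√(D² + v²x²) = √(0.815² + 1.09² × 275²) = 299.8; v² = 1.1881.
t = (299.8 − 0.815)/1.1881 = 252 days (vs. the pure-advection estimate x/v = 252 d).

252 days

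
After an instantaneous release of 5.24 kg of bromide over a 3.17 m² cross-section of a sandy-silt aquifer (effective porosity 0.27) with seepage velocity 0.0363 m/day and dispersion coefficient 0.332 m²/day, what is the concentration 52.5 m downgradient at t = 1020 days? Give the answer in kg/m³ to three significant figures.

For an instantaneous plane source, C(x,t) = M/(n_e·A·√(4πDt)) · exp(−(x−vt)²/(4Dt)), with n_e·A the pore (flow) area.
Plume center vt = 0.0363 × 1020 = 37.026 m, so the well at 52.5 m is 15.474 m downgradient of the peak.
√(4πDt) = 65.23 m, giving peak height M/(n_e·A·√(4πDt)) = 5.24/(0.27 × 3.17 × 65.23) = 0.09386 kg/m³.
(x−vt)²/(4Dt) = (15.474)²/(4 × 0.332 × 1020) = 0.1768; exp(−0.1768) = 0.8379.
C = 0.09386 × 0.8379 = 0.0786 kg/m³.

0.0786 kg/m³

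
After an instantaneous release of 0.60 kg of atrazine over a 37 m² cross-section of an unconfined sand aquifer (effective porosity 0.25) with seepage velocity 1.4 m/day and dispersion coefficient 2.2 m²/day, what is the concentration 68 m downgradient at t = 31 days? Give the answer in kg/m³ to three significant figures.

For an instantaneous plane source, C(x,t) = M/(n_e·A·√(4πDt)) · exp(−(x−vt)²/(4Dt)), with n_e·A the pore (flow) area.
Plume center vt = 1.4 × 31 = 43.4 m, so the well at 68 m is 24.6 m downgradient of the peak.
√(4πDt) = 29.28 m, giving peak height M/(n_e·A·√(4πDt)) = 0.60/(0.25 × 37 × 29.28) = 0.002215 kg/m³.
(x−vt)²/(4Dt) = (24.6)²/(4 × 2.2 × 31) = 2.218; exp(−2.218) = 0.1088.
C = 0.002215 × 0.1088 = 0.000241 kg/m³.

0.000241 kg/m³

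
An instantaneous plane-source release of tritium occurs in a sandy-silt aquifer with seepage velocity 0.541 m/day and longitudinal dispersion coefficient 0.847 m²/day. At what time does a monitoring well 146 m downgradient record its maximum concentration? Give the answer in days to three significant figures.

267 days

For the 1D instantaneous-source solution, setting ∂C/∂t = 0 at fixed x gives v²t² + 2Dt − x² = 0, so t = (√(D² + v²x²) − D)/v².
√(D² + v²x²) = √(0.847² + 0.541² × 146²) = 78.99; v² = 0.292681.
t = (78.99 − 0.847)/0.292681 = 267 days (vs. the pure-advection estimate x/v = 270 d).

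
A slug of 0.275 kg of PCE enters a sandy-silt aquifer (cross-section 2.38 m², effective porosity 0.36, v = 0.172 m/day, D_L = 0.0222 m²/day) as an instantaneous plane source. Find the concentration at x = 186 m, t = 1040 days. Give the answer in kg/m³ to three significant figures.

0.0109 kg/m³

For an instantaneous plane source, C(x,t) = M/(n_e·A·√(4πDt)) · exp(−(x−vt)²/(4Dt)), with n_e·A the pore (flow) area.
Plume center vt = 0.172 × 1040 = 178.88 m, so the well at 186 m is 7.12 m downgradient of the peak.
√(4πDt) = 17.03 m, giving peak height M/(n_e·A·√(4πDt)) = 0.275/(0.36 × 2.38 × 17.03) = 0.01885 kg/m³.
(x−vt)²/(4Dt) = (7.12)²/(4 × 0.0222 × 1040) = 0.5489; exp(−0.5489) = 0.5776.
C = 0.01885 × 0.5776 = 0.0109 kg/m³.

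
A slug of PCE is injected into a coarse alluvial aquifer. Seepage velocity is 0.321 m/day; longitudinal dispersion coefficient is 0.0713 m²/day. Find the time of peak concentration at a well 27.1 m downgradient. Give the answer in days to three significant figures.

83.7 days

For the 1D instantaneous-source solution, setting ∂C/∂t = 0 at fixed x gives v²t² + 2Dt − x² = 0, so t = (√(D² + v²x²) − D)/v².
√(D² + v²x²) = √(0.0713² + 0.321² × 27.1²) = 8.699; v² = 0.103041.
t = (8.699 − 0.0713)/0.103041 = 83.7 days (vs. the pure-advection estimate x/v = 84.4 d).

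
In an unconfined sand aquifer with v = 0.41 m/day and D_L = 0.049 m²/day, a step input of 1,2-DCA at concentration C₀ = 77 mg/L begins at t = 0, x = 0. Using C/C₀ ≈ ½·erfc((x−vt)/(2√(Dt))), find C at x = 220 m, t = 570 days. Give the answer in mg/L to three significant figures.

74.4 mg/L

For a continuous step input, C/C₀ ≈ ½·erfc((x−vt)/(2√(Dt))).
vt = 0.41 × 570 = 233.7 m and 2√(Dt) = 2√(0.049 × 570) = 10.57 m.
Argument (x−vt)/(2√(Dt)) = (220 − 233.7)/10.57 = -1.296; ½·erfc(-1.296) = 0.9666.
C = 77 × 0.9666 = 74.4 mg/L.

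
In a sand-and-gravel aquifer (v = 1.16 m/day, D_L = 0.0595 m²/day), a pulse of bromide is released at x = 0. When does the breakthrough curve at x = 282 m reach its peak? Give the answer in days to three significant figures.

For the 1D instantaneous-source solution, setting ∂C/∂t = 0 at fixed x gives v²t² + 2Dt − x² = 0, so t = (√(D² + v²x²) − D)/v².
√(D² + v²x²) = √(0.0595² + 1.16² × 282²) = 327.1; v² = 1.3456.
t = (327.1 − 0.0595)/1.3456 = 243 days (vs. the pure-advection estimate x/v = 243 d).

243 days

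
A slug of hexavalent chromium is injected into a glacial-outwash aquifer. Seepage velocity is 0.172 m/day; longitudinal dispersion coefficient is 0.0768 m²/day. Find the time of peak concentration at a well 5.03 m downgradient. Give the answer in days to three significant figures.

26.8 days

For the 1D instantaneous-source solution, setting ∂C/∂t = 0 at fixed x gives v²t² + 2Dt − x² = 0, so t = (√(D² + v²x²) − D)/v².
√(D² + v²x²) = √(0.0768² + 0.172² × 5.03²) = 0.8686; v² = 0.029584.
t = (0.8686 − 0.0768)/0.029584 = 26.8 days (vs. the pure-advection estimate x/v = 29.2 d).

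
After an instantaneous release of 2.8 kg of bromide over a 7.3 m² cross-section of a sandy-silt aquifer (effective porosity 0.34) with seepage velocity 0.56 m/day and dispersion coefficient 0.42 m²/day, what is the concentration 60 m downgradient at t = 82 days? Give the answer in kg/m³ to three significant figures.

0.0129 kg/m³

For an instantaneous plane source, C(x,t) = M/(n_e·A·√(4πDt)) · exp(−(x−vt)²/(4Dt)), with n_e·A the pore (flow) area.
Plume center vt = 0.56 × 82 = 45.92 m, so the well at 60 m is 14.08 m downgradient of the peak.
√(4πDt) = 20.80 m, giving peak height M/(n_e·A·√(4πDt)) = 2.8/(0.34 × 7.3 × 20.80) = 0.05424 kg/m³.
(x−vt)²/(4Dt) = (14.08)²/(4 × 0.42 × 82) = 1.439; exp(−1.439) = 0.2372.
C = 0.05424 × 0.2372 = 0.0129 kg/m³.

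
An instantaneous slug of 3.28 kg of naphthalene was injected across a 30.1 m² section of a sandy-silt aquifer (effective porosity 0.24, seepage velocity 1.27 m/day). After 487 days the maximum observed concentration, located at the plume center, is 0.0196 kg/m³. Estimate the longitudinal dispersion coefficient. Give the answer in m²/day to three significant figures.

0.0877 m²/day

At the plume center C_max = M/(n_e·A·√(4πDt)), so D = M²/(4πt·(n_e·A·C_max)²).
n_e·A·C_max = 0.24 × 30.1 × 0.0196 = 0.1416 kg/m.
D = 3.28²/(4π × 487 × 0.1416²) = 0.0877 m²/day.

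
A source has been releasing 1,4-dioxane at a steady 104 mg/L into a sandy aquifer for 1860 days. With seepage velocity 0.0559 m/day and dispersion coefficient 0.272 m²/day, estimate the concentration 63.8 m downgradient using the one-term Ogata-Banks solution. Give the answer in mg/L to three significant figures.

For a continuous step input, C/C₀ ≈ ½·erfc((x−vt)/(2√(Dt))).
vt = 0.0559 × 1860 = 103.974 m and 2√(Dt) = 2√(0.272 × 1860) = 44.99 m.
Argument (x−vt)/(2√(Dt)) = (63.8 − 103.974)/44.99 = -0.8930; ½·erfc(-0.8930) = 0.8967.
C = 104 × 0.8967 = 93.3 mg/L.

93.3 mg/L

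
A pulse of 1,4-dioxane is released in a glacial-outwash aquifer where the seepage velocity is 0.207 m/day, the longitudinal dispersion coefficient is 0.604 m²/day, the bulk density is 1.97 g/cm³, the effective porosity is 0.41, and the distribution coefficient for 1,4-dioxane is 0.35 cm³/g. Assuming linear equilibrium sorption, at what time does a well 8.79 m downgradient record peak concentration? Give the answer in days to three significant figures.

82.2 days

Retardation factor R = 1 + ρ_b·K_d/n = 1 + 1.97 × 0.35/0.41 = 2.682.
Sorption retards both mechanisms: v_R = v/R = 0.07718 m/day, D_R = D/R = 0.2252 m²/day.
Peak time from v_R²t² + 2D_R t − x² = 0: t = (√(D_R² + v_R²x²) − D_R)/v_R².
√(D_R² + v_R²x²) = √(0.2252² + 0.07718² × 8.79²) = 0.7148; v_R² = 0.005957.
t = (0.7148 − 0.2252)/0.005957 = 82.2 days.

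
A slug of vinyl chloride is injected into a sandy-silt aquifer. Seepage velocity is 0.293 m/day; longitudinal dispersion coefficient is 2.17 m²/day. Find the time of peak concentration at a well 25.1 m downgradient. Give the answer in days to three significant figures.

For the 1D instantaneous-source solution, setting ∂C/∂t = 0 at fixed x gives v²t² + 2Dt − x² = 0, so t = (√(D² + v²x²) − D)/v².
√(D² + v²x²) = √(2.17² + 0.293² × 25.1²) = 7.668; v² = 0.085849.
t = (7.668 − 2.17)/0.085849 = 64.0 days (vs. the pure-advection estimate x/v = 85.7 d).

64.0 days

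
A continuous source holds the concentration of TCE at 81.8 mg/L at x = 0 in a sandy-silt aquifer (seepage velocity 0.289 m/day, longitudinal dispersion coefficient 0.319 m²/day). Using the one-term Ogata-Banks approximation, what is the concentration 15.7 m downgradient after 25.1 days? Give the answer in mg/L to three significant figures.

1.42 mg/L

For a continuous step input, C/C₀ ≈ ½·erfc((x−vt)/(2√(Dt))).
vt = 0.289 × 25.1 = 7.2539 m and 2√(Dt) = 2√(0.319 × 25.1) = 5.659 m.
Argument (x−vt)/(2√(Dt)) = (15.7 − 7.2539)/5.659 = 1.493; ½·erfc(1.493) = 0.01737.
C = 81.8 × 0.01737 = 1.42 mg/L.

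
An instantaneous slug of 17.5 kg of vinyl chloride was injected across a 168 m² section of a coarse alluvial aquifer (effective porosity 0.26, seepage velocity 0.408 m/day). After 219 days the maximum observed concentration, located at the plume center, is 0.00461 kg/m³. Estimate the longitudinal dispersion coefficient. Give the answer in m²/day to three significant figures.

2.74 m²/day

At the plume center C_max = M/(n_e·A·√(4πDt)), so D = M²/(4πt·(n_e·A·C_max)²).
n_e·A·C_max = 0.26 × 168 × 0.00461 = 0.2014 kg/m.
D = 17.5²/(4π × 219 × 0.2014²) = 2.74 m²/day.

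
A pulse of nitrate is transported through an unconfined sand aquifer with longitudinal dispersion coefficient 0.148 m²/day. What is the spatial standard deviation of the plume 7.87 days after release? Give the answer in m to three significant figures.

Dispersive spreading gives a Gaussian with σ² = 2Dt; advection only shifts the center.
σ = √(2 × 0.148 × 7.87) = 1.53 m.

1.53 m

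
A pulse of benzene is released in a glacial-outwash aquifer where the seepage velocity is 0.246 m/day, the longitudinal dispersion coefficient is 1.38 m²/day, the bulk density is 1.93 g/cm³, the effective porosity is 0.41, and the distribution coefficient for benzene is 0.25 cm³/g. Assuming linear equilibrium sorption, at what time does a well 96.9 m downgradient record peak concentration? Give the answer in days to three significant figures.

Retardation factor R = 1 + ρ_b·K_d/n = 1 + 1.93 × 0.25/0.41 = 2.177.
Sorption retards both mechanisms: v_R = v/R = 0.1130 m/day, D_R = D/R = 0.6339 m²/day.
Peak time from v_R²t² + 2D_R t − x² = 0: t = (√(D_R² + v_R²x²) − D_R)/v_R².
√(D_R² + v_R²x²) = √(0.6339² + 0.1130² × 96.9²) = 10.97; v_R² = 0.01277.
t = (10.97 − 0.6339)/0.01277 = 809 days.

809 days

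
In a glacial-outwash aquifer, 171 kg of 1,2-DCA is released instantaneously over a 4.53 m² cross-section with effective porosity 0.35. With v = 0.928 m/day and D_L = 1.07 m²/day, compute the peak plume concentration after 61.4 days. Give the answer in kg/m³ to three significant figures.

The peak of an instantaneous 1D plume sits at x = vt; there the Gaussian factor is 1 and C_max = M/(n_e·A·√(4πDt)), where n_e·A is the pore area the mass is dissolved in.
√(4πDt) = √(4π × 1.07 × 61.4) = 28.73 m, so C_max = 171/(0.35 × 4.53 × 28.73) = 3.75 kg/m³.

3.75 kg/m³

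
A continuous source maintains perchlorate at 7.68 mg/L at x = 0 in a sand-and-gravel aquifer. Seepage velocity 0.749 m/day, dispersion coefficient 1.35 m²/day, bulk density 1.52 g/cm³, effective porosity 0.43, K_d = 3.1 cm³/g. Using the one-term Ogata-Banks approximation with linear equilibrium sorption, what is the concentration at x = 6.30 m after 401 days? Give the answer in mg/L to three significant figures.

Retardation factor R = 1 + ρ_b·K_d/n = 1 + 1.52 × 3.1/0.43 = 11.96.
Sorption retards both mechanisms: v_R = v/R = 0.06263 m/day, D_R = D/R = 0.1129 m²/day.
v_R·t = 0.06263 × 401 = 25.11463 m; 2√(D_R t) = 13.46 m; argument = (6.30 − 25.11463)/13.46 = -1.398.
C = C₀ × ½·erfc(-1.398) = 7.68 × 0.9760 = 7.50 mg/L.

7.50 mg/L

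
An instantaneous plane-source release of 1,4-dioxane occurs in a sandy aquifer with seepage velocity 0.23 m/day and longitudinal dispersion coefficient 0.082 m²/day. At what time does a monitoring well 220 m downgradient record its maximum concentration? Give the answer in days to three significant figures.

For the 1D instantaneous-source solution, setting ∂C/∂t = 0 at fixed x gives v²t² + 2Dt − x² = 0, so t = (√(D² + v²x²) − D)/v².
√(D² + v²x²) = √(0.082² + 0.23² × 220²) = 50.60; v² = 0.0529.
t = (50.60 − 0.082)/0.0529 = 955 days (vs. the pure-advection estimate x/v = 957 d).

955 days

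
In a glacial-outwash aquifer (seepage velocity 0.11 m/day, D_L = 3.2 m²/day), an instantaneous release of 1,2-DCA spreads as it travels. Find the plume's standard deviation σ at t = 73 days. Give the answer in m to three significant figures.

Dispersive spreading gives a Gaussian with σ² = 2Dt; advection only shifts the center.
σ = √(2 × 3.2 × 73) = 21.6 m.

21.6 m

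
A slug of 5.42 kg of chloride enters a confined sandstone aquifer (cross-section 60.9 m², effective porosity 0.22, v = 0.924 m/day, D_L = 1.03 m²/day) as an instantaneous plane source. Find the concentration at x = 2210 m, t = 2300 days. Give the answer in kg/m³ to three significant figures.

0.00110 kg/m³

For an instantaneous plane source, C(x,t) = M/(n_e·A·√(4πDt)) · exp(−(x−vt)²/(4Dt)), with n_e·A the pore (flow) area.
Plume center vt = 0.924 × 2300 = 2125.2 m, so the well at 2210 m is 84.8 m downgradient of the peak.
√(4πDt) = 172.5 m, giving peak height M/(n_e·A·√(4πDt)) = 5.42/(0.22 × 60.9 × 172.5) = 0.002345 kg/m³.
(x−vt)²/(4Dt) = (84.8)²/(4 × 1.03 × 2300) = 0.7589; exp(−0.7589) = 0.4682.
C = 0.002345 × 0.4682 = 0.00110 kg/m³.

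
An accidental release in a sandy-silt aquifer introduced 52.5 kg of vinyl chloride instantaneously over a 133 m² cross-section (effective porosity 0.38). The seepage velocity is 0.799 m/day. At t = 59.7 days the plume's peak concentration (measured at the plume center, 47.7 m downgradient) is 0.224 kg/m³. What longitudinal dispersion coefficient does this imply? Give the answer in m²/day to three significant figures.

At the plume center C_max = M/(n_e·A·√(4πDt)), so D = M²/(4πt·(n_e·A·C_max)²).
n_e·A·C_max = 0.38 × 133 × 0.224 = 11.32 kg/m.
D = 52.5²/(4π × 59.7 × 11.32²) = 0.0287 m²/day.

0.0287 m²/day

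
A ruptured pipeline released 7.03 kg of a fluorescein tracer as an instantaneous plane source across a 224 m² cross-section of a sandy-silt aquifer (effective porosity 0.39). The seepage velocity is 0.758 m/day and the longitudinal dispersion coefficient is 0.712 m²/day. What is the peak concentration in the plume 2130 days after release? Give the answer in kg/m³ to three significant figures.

0.000583 kg/m³

The peak of an instantaneous 1D plume sits at x = vt; there the Gaussian factor is 1 and C_max = M/(n_e·A·√(4πDt)), where n_e·A is the pore area the mass is dissolved in.
√(4πDt) = √(4π × 0.712 × 2130) = 138.0 m, so C_max = 7.03/(0.39 × 224 × 138.0) = 0.000583 kg/m³.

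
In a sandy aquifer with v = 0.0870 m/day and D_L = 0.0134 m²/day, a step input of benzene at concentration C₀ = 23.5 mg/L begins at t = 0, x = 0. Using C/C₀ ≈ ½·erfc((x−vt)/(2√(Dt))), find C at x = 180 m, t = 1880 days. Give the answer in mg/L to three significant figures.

0.242 mg/L

For a continuous step input, C/C₀ ≈ ½·erfc((x−vt)/(2√(Dt))).
vt = 0.0870 × 1880 = 163.56 m and 2√(Dt) = 2√(0.0134 × 1880) = 10.04 m.
Argument (x−vt)/(2√(Dt)) = (180 − 163.56)/10.04 = 1.637; ½·erfc(1.637) = 0.01030.
C = 23.5 × 0.01030 = 0.242 mg/L.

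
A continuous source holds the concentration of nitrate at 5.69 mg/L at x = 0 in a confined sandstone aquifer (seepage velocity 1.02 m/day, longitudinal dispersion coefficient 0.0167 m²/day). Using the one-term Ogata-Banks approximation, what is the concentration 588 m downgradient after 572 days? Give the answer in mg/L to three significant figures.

0.844 mg/L

For a continuous step input, C/C₀ ≈ ½·erfc((x−vt)/(2√(Dt))).
vt = 1.02 × 572 = 583.44 m and 2√(Dt) = 2√(0.0167 × 572) = 6.181 m.
Argument (x−vt)/(2√(Dt)) = (588 − 583.44)/6.181 = 0.7377; ½·erfc(0.7377) = 0.1484.
C = 5.69 × 0.1484 = 0.844 mg/L.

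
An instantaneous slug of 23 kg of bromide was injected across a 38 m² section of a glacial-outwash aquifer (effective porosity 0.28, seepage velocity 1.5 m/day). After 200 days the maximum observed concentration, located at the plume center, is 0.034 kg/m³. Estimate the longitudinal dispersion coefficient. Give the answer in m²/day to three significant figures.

1.61 m²/day

At the plume center C_max = M/(n_e·A·√(4πDt)), so D = M²/(4πt·(n_e·A·C_max)²).
n_e·A·C_max = 0.28 × 38 × 0.034 = 0.3618 kg/m.
D = 23²/(4π × 200 × 0.3618²) = 1.61 m²/day.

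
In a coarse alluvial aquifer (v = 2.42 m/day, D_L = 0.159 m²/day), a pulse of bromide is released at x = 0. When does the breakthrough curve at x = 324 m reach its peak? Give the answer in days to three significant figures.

134 days

For the 1D instantaneous-source solution, setting ∂C/∂t = 0 at fixed x gives v²t² + 2Dt − x² = 0, so t = (√(D² + v²x²) − D)/v².
√(D² + v²x²) = √(0.159² + 2.42² × 324²) = 784.1; v² = 5.8564.
t = (784.1 − 0.159)/5.8564 = 134 days (vs. the pure-advection estimate x/v = 134 d).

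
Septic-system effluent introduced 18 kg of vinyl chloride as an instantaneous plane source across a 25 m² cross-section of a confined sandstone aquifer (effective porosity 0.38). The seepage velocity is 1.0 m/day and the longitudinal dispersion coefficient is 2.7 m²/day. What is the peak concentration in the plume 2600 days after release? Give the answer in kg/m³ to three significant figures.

0.00638 kg/m³

The peak of an instantaneous 1D plume sits at x = vt; there the Gaussian factor is 1 and C_max = M/(n_e·A·√(4πDt)), where n_e·A is the pore area the mass is dissolved in.
√(4πDt) = √(4π × 2.7 × 2600) = 297.0 m, so C_max = 18/(0.38 × 25 × 297.0) = 0.00638 kg/m³.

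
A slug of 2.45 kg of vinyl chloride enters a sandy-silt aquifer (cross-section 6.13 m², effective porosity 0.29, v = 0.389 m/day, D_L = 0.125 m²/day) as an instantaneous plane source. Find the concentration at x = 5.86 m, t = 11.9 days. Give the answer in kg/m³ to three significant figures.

For an instantaneous plane source, C(x,t) = M/(n_e·A·√(4πDt)) · exp(−(x−vt)²/(4Dt)), with n_e·A the pore (flow) area.
Plume center vt = 0.389 × 11.9 = 4.6291 m, so the well at 5.86 m is 1.2309 m downgradient of the peak.
√(4πDt) = 4.323 m, giving peak height M/(n_e·A·√(4πDt)) = 2.45/(0.29 × 6.13 × 4.323) = 0.3188 kg/m³.
(x−vt)²/(4Dt) = (1.2309)²/(4 × 0.125 × 11.9) = 0.2546; exp(−0.2546) = 0.7752.
C = 0.3188 × 0.7752 = 0.247 kg/m³.

0.247 kg/m³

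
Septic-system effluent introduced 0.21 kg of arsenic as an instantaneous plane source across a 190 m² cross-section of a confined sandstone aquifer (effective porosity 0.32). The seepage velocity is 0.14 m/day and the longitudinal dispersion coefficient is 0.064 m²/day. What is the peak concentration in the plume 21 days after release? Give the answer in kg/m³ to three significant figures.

0.000840 kg/m³

The peak of an instantaneous 1D plume sits at x = vt; there the Gaussian factor is 1 and C_max = M/(n_e·A·√(4πDt)), where n_e·A is the pore area the mass is dissolved in.
√(4πDt) = √(4π × 0.064 × 21) = 4.110 m, so C_max = 0.21/(0.32 × 190 × 4.110) = 0.000840 kg/m³.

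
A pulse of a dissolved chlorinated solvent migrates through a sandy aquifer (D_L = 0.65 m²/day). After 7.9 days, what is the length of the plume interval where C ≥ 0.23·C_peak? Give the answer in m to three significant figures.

11.0 m

The plume is Gaussian with σ = √(2Dt) = √(2 × 0.65 × 7.9) = 3.205 m.
C/C_peak = exp(−Δx²/(2σ²)) = 0.23 ⇒ Δx = σ·√(−2 ln 0.23) = 3.205 × 1.714 = 5.493 m.
Width = 2Δx = 11.0 m.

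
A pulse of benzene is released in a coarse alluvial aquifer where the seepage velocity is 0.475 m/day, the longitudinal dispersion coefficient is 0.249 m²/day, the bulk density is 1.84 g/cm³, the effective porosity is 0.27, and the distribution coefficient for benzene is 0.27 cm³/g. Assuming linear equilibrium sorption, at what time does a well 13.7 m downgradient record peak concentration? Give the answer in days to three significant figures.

Retardation factor R = 1 + ρ_b·K_d/n = 1 + 1.84 × 0.27/0.27 = 2.840.
Sorption retards both mechanisms: v_R = v/R = 0.1673 m/day, D_R = D/R = 0.08768 m²/day.
Peak time from v_R²t² + 2D_R t − x² = 0: t = (√(D_R² + v_R²x²) − D_R)/v_R².
√(D_R² + v_R²x²) = √(0.08768² + 0.1673² × 13.7²) = 2.294; v_R² = 0.02799.
t = (2.294 − 0.08768)/0.02799 = 78.8 days.

78.8 days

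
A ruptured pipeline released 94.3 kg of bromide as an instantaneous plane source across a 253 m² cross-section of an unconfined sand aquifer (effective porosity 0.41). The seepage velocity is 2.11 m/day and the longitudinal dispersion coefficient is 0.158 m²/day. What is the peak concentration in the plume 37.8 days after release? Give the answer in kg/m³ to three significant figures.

The peak of an instantaneous 1D plume sits at x = vt; there the Gaussian factor is 1 and C_max = M/(n_e·A·√(4πDt)), where n_e·A is the pore area the mass is dissolved in.
√(4πDt) = √(4π × 0.158 × 37.8) = 8.663 m, so C_max = 94.3/(0.41 × 253 × 8.663) = 0.105 kg/m³.

0.105 kg/m³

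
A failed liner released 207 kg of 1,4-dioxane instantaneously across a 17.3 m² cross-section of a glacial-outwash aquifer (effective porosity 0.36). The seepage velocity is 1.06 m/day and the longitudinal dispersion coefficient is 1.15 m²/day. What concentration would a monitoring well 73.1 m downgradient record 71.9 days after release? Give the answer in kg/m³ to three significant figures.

1.00 kg/m³

For an instantaneous plane source, C(x,t) = M/(n_e·A·√(4πDt)) · exp(−(x−vt)²/(4Dt)), with n_e·A the pore (flow) area.
Plume center vt = 1.06 × 71.9 = 76.214 m, so the well at 73.1 m is 3.114 m upgradient of the peak.
√(4πDt) = 32.23 m, giving peak height M/(n_e·A·√(4πDt)) = 207/(0.36 × 17.3 × 32.23) = 1.031 kg/m³.
(x−vt)²/(4Dt) = (-3.114)²/(4 × 1.15 × 71.9) = 0.02932; exp(−0.02932) = 0.9711.
C = 1.031 × 0.9711 = 1.00 kg/m³.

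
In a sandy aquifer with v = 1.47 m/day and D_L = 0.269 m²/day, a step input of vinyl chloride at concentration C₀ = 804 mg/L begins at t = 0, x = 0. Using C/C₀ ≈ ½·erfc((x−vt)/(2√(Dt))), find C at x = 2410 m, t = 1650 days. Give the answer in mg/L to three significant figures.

For a continuous step input, C/C₀ ≈ ½·erfc((x−vt)/(2√(Dt))).
vt = 1.47 × 1650 = 2425.5 m and 2√(Dt) = 2√(0.269 × 1650) = 42.14 m.
Argument (x−vt)/(2√(Dt)) = (2410 − 2425.5)/42.14 = -0.3678; ½·erfc(-0.3678) = 0.6985.
C = 804 × 0.6985 = 562 mg/L.

562 mg/L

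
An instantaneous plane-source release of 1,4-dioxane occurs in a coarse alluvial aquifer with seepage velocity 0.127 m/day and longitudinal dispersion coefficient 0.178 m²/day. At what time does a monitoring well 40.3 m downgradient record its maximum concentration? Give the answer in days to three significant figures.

For the 1D instantaneous-source solution, setting ∂C/∂t = 0 at fixed x gives v²t² + 2Dt − x² = 0, so t = (√(D² + v²x²) − D)/v².
√(D² + v²x²) = √(0.178² + 0.127² × 40.3²) = 5.121; v² = 0.016129.
t = (5.121 − 0.178)/0.016129 = 306 days (vs. the pure-advection estimate x/v = 317 d).

306 days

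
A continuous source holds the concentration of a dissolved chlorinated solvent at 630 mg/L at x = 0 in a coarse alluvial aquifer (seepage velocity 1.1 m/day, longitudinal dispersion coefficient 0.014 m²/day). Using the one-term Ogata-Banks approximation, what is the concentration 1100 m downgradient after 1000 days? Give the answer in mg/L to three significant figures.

For a continuous step input, C/C₀ ≈ ½·erfc((x−vt)/(2√(Dt))).
vt = 1.1 × 1000 = 1100 m and 2√(Dt) = 2√(0.014 × 1000) = 7.483 m.
Argument (x−vt)/(2√(Dt)) = (1100 − 1100)/7.483 = 0; ½·erfc(0) = 0.5000.
C = 630 × 0.5000 = 315 mg/L.

315 mg/L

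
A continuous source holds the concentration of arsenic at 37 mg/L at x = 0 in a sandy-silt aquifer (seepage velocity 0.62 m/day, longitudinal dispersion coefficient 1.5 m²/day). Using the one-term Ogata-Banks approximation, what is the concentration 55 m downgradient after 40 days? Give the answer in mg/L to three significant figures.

0.108 mg/L

For a continuous step input, C/C₀ ≈ ½·erfc((x−vt)/(2√(Dt))).
vt = 0.62 × 40 = 24.8 m and 2√(Dt) = 2√(1.5 × 40) = 15.49 m.
Argument (x−vt)/(2√(Dt)) = (55 − 24.8)/15.49 = 1.950; ½·erfc(1.950) = 0.002910.
C = 37 × 0.002910 = 0.108 mg/L.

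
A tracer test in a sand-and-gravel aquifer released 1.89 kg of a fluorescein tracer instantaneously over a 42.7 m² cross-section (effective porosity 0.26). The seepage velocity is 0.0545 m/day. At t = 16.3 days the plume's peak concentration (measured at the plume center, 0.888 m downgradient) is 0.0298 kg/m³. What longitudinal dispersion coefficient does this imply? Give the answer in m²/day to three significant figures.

At the plume center C_max = M/(n_e·A·√(4πDt)), so D = M²/(4πt·(n_e·A·C_max)²).
n_e·A·C_max = 0.26 × 42.7 × 0.0298 = 0.3308 kg/m.
D = 1.89²/(4π × 16.3 × 0.3308²) = 0.159 m²/day.

0.159 m²/day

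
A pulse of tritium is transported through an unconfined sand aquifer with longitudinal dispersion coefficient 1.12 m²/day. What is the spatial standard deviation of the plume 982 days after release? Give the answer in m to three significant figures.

Dispersive spreading gives a Gaussian with σ² = 2Dt; advection only shifts the center.
σ = √(2 × 1.12 × 982) = 46.9 m.

46.9 m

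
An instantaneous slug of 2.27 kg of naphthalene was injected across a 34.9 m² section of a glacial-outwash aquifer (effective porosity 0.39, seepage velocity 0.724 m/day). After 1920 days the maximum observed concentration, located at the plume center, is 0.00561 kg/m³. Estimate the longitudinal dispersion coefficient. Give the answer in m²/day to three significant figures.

0.0366 m²/day

At the plume center C_max = M/(n_e·A·√(4πDt)), so D = M²/(4πt·(n_e·A·C_max)²).
n_e·A·C_max = 0.39 × 34.9 × 0.00561 = 0.07636 kg/m.
D = 2.27²/(4π × 1920 × 0.07636²) = 0.0366 m²/day.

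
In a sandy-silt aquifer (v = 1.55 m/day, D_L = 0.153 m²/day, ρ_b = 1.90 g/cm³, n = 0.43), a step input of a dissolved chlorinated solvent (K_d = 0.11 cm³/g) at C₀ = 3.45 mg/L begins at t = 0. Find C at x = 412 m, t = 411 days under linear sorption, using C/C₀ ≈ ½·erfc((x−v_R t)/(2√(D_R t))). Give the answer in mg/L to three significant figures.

Retardation factor R = 1 + ρ_b·K_d/n = 1 + 1.90 × 0.11/0.43 = 1.486.
Sorption retards both mechanisms: v_R = v/R = 1.043 m/day, D_R = D/R = 0.1030 m²/day.
v_R·t = 1.043 × 411 = 428.673 m; 2√(D_R t) = 13.01 m; argument = (412 − 428.673)/13.01 = -1.282.
C = C₀ × ½·erfc(-1.282) = 3.45 × 0.9651 = 3.33 mg/L.

3.33 mg/L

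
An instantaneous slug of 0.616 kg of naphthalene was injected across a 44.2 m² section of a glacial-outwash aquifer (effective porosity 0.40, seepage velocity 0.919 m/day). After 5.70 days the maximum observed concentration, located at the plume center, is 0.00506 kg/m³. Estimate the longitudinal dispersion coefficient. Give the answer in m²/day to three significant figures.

0.662 m²/day

At the plume center C_max = M/(n_e·A·√(4πDt)), so D = M²/(4πt·(n_e·A·C_max)²).
n_e·A·C_max = 0.40 × 44.2 × 0.00506 = 0.08946 kg/m.
D = 0.616²/(4π × 5.70 × 0.08946²) = 0.662 m²/day.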